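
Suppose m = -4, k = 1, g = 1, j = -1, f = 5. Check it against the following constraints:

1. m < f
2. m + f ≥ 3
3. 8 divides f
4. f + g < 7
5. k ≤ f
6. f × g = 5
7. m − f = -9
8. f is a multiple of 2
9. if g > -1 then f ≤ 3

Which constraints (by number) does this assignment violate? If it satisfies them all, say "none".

Constraints 2, 3, 8, and 9 do not hold.

1. m = -4, f = 5; -4 < 5  ✓
2. m + f = -4 + 5 = 1; 1 < 3, bound 3 not met  ✗
3. 5 = 8×0 + 5, so 8 does not divide 5  ✗
4. f + g = 5 + 1 = 6; 6 < 7  ✓
5. k = 1, f = 5; 1 ≤ 5  ✓
6. f × g = 5 × 1 = 5  ✓
7. m − f = -4 − 5 = -9  ✓
8. 5 = 2×2 + 1, so 2 does not divide 5  ✗
9. g = 1 > -1, so we need f ≤ 3; but f = 5 > 3  ✗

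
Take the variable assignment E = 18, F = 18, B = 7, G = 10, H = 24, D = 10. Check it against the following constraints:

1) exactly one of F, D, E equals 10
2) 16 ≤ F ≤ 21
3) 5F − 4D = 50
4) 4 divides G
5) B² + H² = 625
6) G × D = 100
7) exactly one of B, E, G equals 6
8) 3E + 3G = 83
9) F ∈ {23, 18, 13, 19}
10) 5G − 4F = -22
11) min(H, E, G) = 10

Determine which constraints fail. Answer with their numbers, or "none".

1) F=18, D=10, E=18; 1 of them equals 10  OK
2) F = 18 lies in [16, 21]  OK
3) 5F − 4D = 5(18) − 4(10) = 50  OK
4) 10 = 4×2 + 2, so 4 does not divide 10  FAIL
5) B² + H² = 7² + 24² = 49 + 576 = 625  OK
6) G × D = 10 × 10 = 100  OK
7) B=7, E=18, G=10; 0 of them equal 6, not exactly one  FAIL
8) 3E + 3G = 3(18) + 3(10) = 84, not 83  FAIL
9) F = 18 is in {23, 18, 13, 19}  OK
10) 5G − 4F = 5(10) − 4(18) = -22  OK
11) min(24, 18, 10) = 10  OK

Violated: 4, 7, and 8.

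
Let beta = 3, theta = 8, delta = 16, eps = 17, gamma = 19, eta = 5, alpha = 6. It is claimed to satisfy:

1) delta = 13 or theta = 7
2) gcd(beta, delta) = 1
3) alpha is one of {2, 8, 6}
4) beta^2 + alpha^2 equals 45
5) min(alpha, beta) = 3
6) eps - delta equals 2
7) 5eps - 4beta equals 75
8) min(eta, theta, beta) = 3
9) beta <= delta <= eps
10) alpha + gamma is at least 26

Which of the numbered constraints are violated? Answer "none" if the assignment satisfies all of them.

Violated: 1, 6, 7, and 10.

1) delta = 16 ≠ 13 and theta = 8 ≠ 7; both disjuncts false — fails.
2) gcd(3, 16) = 1 — holds.
3) alpha = 6 is in {2, 8, 6} — holds.
4) beta^2 + alpha^2 = 3^2 + 6^2 = 9 + 36 = 45 — holds.
5) min(6, 3) = 3 — holds.
6) eps - delta = 17 - 16 = 1, not 2 — fails.
7) 5eps - 4beta = 5(17) - 4(3) = 73, not 75 — fails.
8) min(5, 8, 3) = 3 — holds.
9) values 3 <= 16 <= 17 — holds.
10) alpha + gamma = 6 + 19 = 25; 25 < 26, bound 26 not met — fails.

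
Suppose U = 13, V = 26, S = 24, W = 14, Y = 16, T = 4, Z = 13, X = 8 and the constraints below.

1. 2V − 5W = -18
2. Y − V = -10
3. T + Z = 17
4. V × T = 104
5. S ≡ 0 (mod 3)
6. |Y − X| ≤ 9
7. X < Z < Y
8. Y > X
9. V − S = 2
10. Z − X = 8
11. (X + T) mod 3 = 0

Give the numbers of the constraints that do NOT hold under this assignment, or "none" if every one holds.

No — constraint 10 is not satisfied.

1. 2V − 5W = 2(26) − 5(14) = -18 — holds.
2. Y − V = 16 − 26 = -10 — holds.
3. T + Z = 4 + 13 = 17 — holds.
4. V × T = 26 × 4 = 104 — holds.
5. 24 mod 3 = 0 — holds.
6. |16 − 8| = 8; 8 ≤ 9 — holds.
7. values 8 < 13 < 16 — holds.
8. Y = 16, X = 8; 16 > 8 — holds.
9. V − S = 26 − 24 = 2 — holds.
10. Z − X = 13 − 8 = 5, not 8 — fails.
11. X + T = 12; 12 mod 3 = 0 — holds.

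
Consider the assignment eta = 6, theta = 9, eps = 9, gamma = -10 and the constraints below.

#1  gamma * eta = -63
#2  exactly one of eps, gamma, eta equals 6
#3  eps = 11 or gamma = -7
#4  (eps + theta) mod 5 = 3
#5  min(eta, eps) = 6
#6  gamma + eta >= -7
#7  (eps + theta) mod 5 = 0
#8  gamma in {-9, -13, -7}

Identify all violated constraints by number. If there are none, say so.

Constraints 1, 3, 7, 8 do not hold.

#1 gamma * eta = -10 * 6 = -60, not -63  no
#2 eps=9, gamma=-10, eta=6; 1 of them equals 6  yes
#3 eps = 9 ≠ 11 and gamma = -10 ≠ -7; both disjuncts false  no
#4 eps + theta = 18; 18 mod 5 = 3  yes
#5 min(6, 9) = 6  yes
#6 gamma + eta = -10 + 6 = -4; -4 ≥ -7  yes
#7 eps + theta = 18; 18 mod 5 = 3, not 0  no
#8 gamma = -10 is not in {-9, -13, -7}  no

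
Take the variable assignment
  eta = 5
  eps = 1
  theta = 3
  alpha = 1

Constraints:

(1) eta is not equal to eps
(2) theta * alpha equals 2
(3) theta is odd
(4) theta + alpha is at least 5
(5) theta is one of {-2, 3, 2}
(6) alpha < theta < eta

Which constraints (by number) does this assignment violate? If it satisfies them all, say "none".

Violated: 2 and 4.

(1) eta = 5, eps = 1; distinct  OK
(2) theta * alpha = 3 * 1 = 3, not 2  FAIL
(3) theta = 3 is odd  OK
(4) theta + alpha = 3 + 1 = 4; 4 < 5, bound 5 not met  FAIL
(5) theta = 3 is in {-2, 3, 2}  OK
(6) values 1 < 3 < 5  OK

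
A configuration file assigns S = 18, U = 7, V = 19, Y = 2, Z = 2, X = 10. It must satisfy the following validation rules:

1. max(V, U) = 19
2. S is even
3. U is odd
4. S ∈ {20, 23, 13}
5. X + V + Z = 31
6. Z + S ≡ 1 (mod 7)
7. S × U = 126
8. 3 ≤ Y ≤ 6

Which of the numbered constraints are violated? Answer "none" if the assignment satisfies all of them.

1. max(19, 7) = 19 — holds.
2. S = 18 is even — holds.
3. U = 7 is odd — holds.
4. S = 18 is not in {20, 23, 13} — fails.
5. X + V + Z = 10 + 19 + 2 = 31 — holds.
6. Z + S = 20; 20 mod 7 = 6, not 1 — fails.
7. S × U = 18 × 7 = 126 — holds.
8. Y = 2 is outside [3, 6] — fails.

Constraints 4, 6, 8 do not hold.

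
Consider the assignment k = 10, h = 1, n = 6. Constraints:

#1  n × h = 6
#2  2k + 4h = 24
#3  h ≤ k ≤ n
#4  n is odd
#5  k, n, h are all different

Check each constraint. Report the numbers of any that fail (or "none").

No — constraints 3, 4 are not satisfied.

#1 n × h = 6 × 1 = 6  holds
#2 2k + 4h = 2(10) + 4(1) = 24  holds
#3 values 1, 10, 6; k = 10 is not ≤ n = 6  fails
#4 n = 6 is even  fails
#5 values 10, 6, 1 are pairwise distinct  holds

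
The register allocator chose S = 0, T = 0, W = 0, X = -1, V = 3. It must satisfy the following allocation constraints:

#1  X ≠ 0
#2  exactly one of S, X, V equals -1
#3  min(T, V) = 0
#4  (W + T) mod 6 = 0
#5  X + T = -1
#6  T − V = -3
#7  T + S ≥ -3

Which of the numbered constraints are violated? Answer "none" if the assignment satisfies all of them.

The assignment satisfies every constraint.

#1 X = -1, and -1 ≠ 0 — satisfied.
#2 S=0, X=-1, V=3; 1 of them equals -1 — satisfied.
#3 min(0, 3) = 0 — satisfied.
#4 W + T = 0; 0 mod 6 = 0 — satisfied.
#5 X + T = -1 + 0 = -1 — satisfied.
#6 T − V = 0 − 3 = -3 — satisfied.
#7 T + S = 0 + 0 = 0; 0 ≥ -3 — satisfied.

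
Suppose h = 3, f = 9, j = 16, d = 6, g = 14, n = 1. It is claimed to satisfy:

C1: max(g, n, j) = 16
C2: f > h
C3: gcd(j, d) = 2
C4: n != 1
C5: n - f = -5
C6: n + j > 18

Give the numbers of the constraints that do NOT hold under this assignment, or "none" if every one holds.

Violated: 4, 5, and 6.

C1: max(14, 1, 16) = 16  holds
C2: f = 9, h = 3; 9 > 3  holds
C3: gcd(16, 6) = 2  holds
C4: n = 1, but 1 is required to differ  fails
C5: n - f = 1 - 9 = -8, not -5  fails
C6: n + j = 1 + 16 = 17; 17 ≤ 18, bound 18 not met  fails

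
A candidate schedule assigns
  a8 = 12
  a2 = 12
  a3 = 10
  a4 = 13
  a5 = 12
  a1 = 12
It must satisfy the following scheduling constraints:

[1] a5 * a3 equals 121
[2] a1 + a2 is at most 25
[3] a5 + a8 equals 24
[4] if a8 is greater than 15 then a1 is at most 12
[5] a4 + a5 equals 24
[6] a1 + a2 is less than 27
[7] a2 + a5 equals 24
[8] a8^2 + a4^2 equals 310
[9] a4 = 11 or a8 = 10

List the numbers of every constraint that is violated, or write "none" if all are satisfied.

[1] a5 * a3 = 12 * 10 = 120, not 121  false
[2] a1 + a2 = 12 + 12 = 24; 24 ≤ 25  true
[3] a5 + a8 = 12 + 12 = 24  true
[4] a8 = 12, not > 15; antecedent false, conditional vacuously true  true
[5] a4 + a5 = 13 + 12 = 25, not 24  false
[6] a1 + a2 = 12 + 12 = 24; 24 < 27  true
[7] a2 + a5 = 12 + 12 = 24  true
[8] a8^2 + a4^2 = 12^2 + 13^2 = 144 + 169 = 313, not 310  false
[9] a4 = 13 ≠ 11 and a8 = 12 ≠ 10; both disjuncts false  false

Violated: 1, 5, 8, and 9.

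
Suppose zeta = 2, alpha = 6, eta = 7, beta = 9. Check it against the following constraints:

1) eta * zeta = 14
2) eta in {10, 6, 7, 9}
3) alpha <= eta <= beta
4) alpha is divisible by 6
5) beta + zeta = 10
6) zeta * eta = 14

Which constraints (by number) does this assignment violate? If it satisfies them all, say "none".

Constraint 5 does not hold.

1) eta * zeta = 7 * 2 = 14 — holds.
2) eta = 7 is in {10, 6, 7, 9} — holds.
3) values 6 <= 7 <= 9 — holds.
4) 6 / 6 = 1, so 6 divides 6 — holds.
5) beta + zeta = 9 + 2 = 11, not 10 — fails.
6) zeta * eta = 2 * 7 = 14 — holds.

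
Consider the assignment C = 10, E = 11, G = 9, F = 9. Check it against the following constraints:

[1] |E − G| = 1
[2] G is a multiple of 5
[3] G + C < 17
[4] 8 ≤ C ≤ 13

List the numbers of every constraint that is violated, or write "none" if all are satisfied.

[1] |11 − 9| = 2, not 1  fails
[2] 9 = 5×1 + 4, so 5 does not divide 9  fails
[3] G + C = 9 + 10 = 19; 19 ≥ 17, bound 17 not met  fails
[4] C = 10 lies in [8, 13]  holds

Violated: 1, 2, and 3.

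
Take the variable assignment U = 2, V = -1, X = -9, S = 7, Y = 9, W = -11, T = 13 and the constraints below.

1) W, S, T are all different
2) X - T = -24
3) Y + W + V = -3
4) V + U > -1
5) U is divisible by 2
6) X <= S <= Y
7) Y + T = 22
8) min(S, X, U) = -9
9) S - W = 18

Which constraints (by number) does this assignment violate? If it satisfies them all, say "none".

No — constraint 2 is not satisfied.

1) values -11, 7, 13 are pairwise distinct — holds.
2) X - T = -9 - 13 = -22, not -24 — does not hold.
3) Y + W + V = 9 + (-11) + (-1) = -3 — holds.
4) V + U = -1 + 2 = 1; 1 > -1 — holds.
5) 2 / 2 = 1, so 2 divides 2 — holds.
6) values -9 <= 7 <= 9 — holds.
7) Y + T = 9 + 13 = 22 — holds.
8) min(7, -9, 2) = -9 — holds.
9) S - W = 7 - (-11) = 18 — holds.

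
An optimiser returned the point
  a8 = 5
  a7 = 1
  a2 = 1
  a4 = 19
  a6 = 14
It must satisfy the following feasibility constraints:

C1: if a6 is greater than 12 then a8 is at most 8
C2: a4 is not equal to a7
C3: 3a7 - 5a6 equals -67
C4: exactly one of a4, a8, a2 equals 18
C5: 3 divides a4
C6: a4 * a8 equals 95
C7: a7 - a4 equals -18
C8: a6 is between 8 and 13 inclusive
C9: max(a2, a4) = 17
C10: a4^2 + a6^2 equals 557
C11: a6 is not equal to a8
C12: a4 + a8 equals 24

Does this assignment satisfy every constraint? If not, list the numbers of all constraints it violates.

Constraints 4, 5, 8, and 9 do not hold.

C1: a6 = 14 > 12, so we need a8 ≤ 8; a8 = 5 ≤ 8  holds
C2: a4 = 19, a7 = 1; distinct  holds
C3: 3a7 - 5a6 = 3(1) - 5(14) = -67  holds
C4: a4=19, a8=5, a2=1; 0 of them equal 18, not exactly one  fails
C5: 19 = 3*6 + 1, so 3 does not divide 19  fails
C6: a4 * a8 = 19 * 5 = 95  holds
C7: a7 - a4 = 1 - 19 = -18  holds
C8: a6 = 14 is outside [8, 13]  fails
C9: max(1, 19) = 19, not 17  fails
C10: a4^2 + a6^2 = 19^2 + 14^2 = 361 + 196 = 557  holds
C11: a6 = 14, a8 = 5; distinct  holds
C12: a4 + a8 = 19 + 5 = 24  holds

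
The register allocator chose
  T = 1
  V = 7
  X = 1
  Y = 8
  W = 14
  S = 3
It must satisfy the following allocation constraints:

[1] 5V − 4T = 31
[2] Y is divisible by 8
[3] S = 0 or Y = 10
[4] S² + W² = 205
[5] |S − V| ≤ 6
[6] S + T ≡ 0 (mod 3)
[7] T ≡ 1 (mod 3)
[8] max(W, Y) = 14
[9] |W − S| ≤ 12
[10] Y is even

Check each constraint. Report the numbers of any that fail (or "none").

[1] 5V − 4T = 5(7) − 4(1) = 31  true
[2] 8 / 8 = 1, so 8 divides 8  true
[3] S = 3 ≠ 0 and Y = 8 ≠ 10; both disjuncts false  false
[4] S² + W² = 3² + 14² = 9 + 196 = 205  true
[5] |3 − 7| = 4; 4 ≤ 6  true
[6] S + T = 4; 4 mod 3 = 1, not 0  false
[7] 1 mod 3 = 1  true
[8] max(14, 8) = 14  true
[9] |14 − 3| = 11; 11 ≤ 12  true
[10] Y = 8 is even  true

Violated: 3, 6.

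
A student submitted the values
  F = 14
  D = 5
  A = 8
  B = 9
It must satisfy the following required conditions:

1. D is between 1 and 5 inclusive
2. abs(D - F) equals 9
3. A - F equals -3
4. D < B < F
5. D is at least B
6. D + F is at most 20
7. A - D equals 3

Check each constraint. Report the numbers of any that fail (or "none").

Constraints 3 and 5 do not hold.

1. D = 5 lies in [1, 5] — holds.
2. abs(5 - 14) = 9 — holds.
3. A - F = 8 - 14 = -6, not -3 — does not hold.
4. values 5 < 9 < 14 — holds.
5. D = 5, B = 9; 5 < 9 (want ≥) — does not hold.
6. D + F = 5 + 14 = 19; 19 ≤ 20 — holds.
7. A - D = 8 - 5 = 3 — holds.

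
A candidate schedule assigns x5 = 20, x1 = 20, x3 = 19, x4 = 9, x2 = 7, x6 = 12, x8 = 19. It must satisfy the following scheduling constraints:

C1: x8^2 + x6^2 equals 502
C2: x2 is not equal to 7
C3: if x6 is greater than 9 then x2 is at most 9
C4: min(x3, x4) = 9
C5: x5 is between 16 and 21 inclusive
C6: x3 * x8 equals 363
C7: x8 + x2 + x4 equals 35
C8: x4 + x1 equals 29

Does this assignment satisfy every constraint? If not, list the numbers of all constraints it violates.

Constraints 1, 2, and 6 do not hold.

C1: x8^2 + x6^2 = 19^2 + 12^2 = 361 + 144 = 505, not 502 — fails.
C2: x2 = 7, but 7 is required to differ — fails.
C3: x6 = 12 > 9, so we need x2 ≤ 9; x2 = 7 ≤ 9 — holds.
C4: min(19, 9) = 9 — holds.
C5: x5 = 20 lies in [16, 21] — holds.
C6: x3 * x8 = 19 * 19 = 361, not 363 — fails.
C7: x8 + x2 + x4 = 19 + 7 + 9 = 35 — holds.
C8: x4 + x1 = 9 + 20 = 29 — holds.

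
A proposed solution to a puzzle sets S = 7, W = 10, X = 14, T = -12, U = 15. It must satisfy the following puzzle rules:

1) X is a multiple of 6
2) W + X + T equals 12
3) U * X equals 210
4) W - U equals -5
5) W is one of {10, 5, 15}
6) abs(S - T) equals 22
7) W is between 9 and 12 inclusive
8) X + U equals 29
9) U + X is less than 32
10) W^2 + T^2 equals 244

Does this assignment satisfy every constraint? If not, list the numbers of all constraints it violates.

1) 14 = 6*2 + 2, so 6 does not divide 14  ✘
2) W + X + T = 10 + 14 + (-12) = 12  ✔
3) U * X = 15 * 14 = 210  ✔
4) W - U = 10 - 15 = -5  ✔
5) W = 10 is in {10, 5, 15}  ✔
6) abs(7 - (-12)) = 19, not 22  ✘
7) W = 10 lies in [9, 12]  ✔
8) X + U = 14 + 15 = 29  ✔
9) U + X = 15 + 14 = 29; 29 < 32  ✔
10) W^2 + T^2 = 10^2 + (-12)^2 = 100 + 144 = 244  ✔

Constraints 1, 6 do not hold.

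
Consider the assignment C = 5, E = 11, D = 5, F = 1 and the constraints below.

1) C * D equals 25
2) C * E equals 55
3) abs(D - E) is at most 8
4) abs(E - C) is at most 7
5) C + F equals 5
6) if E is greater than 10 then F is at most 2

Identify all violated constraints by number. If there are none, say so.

No — constraint 5 is not satisfied.

1) C * D = 5 * 5 = 25  yes
2) C * E = 5 * 11 = 55  yes
3) abs(5 - 11) = 6; 6 ≤ 8  yes
4) abs(11 - 5) = 6; 6 ≤ 7  yes
5) C + F = 5 + 1 = 6, not 5  no
6) E = 11 > 10, so we need F ≤ 2; F = 1 ≤ 2  yes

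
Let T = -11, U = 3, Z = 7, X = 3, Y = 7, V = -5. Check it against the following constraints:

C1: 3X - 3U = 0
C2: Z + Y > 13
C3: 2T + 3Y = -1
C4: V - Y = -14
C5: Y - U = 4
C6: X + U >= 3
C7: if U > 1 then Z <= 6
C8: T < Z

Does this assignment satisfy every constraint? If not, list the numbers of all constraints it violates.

The assignment fails constraints 4, 7.

C1: 3X - 3U = 3(3) - 3(3) = 0 — satisfied.
C2: Z + Y = 7 + 7 = 14; 14 > 13 — satisfied.
C3: 2T + 3Y = 2(-11) + 3(7) = -1 — satisfied.
C4: V - Y = -5 - 7 = -12, not -14 — violated.
C5: Y - U = 7 - 3 = 4 — satisfied.
C6: X + U = 3 + 3 = 6; 6 ≥ 3 — satisfied.
C7: U = 3 > 1, so we need Z ≤ 6; but Z = 7 > 6 — violated.
C8: T = -11, Z = 7; -11 < 7 — satisfied.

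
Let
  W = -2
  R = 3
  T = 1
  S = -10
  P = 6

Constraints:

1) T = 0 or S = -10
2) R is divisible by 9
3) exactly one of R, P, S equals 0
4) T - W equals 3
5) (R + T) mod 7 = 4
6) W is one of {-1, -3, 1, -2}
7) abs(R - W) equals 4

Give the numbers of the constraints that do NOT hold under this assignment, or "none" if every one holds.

No — constraints 2, 3, and 7 are not satisfied.

1) T = 1 ≠ 0, but S = -10 = -10 (second disjunct) — satisfied.
2) 3 = 9*0 + 3, so 9 does not divide 3 — violated.
3) R=3, P=6, S=-10; 0 of them equal 0, not exactly one — violated.
4) T - W = 1 - (-2) = 3 — satisfied.
5) R + T = 4; 4 mod 7 = 4 — satisfied.
6) W = -2 is in {-1, -3, 1, -2} — satisfied.
7) abs(3 - (-2)) = 5, not 4 — violated.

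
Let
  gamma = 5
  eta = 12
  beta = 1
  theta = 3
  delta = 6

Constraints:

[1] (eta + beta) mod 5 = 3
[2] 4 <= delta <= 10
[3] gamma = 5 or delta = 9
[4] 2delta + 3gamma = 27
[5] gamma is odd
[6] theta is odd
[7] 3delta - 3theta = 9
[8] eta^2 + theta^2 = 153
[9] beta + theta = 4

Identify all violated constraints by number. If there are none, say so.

[1] eta + beta = 13; 13 mod 5 = 3 — OK.
[2] delta = 6 lies in [4, 10] — OK.
[3] gamma = 5 = 5 (first disjunct) — OK.
[4] 2delta + 3gamma = 2(6) + 3(5) = 27 — OK.
[5] gamma = 5 is odd — OK.
[6] theta = 3 is odd — OK.
[7] 3delta - 3theta = 3(6) - 3(3) = 9 — OK.
[8] eta^2 + theta^2 = 12^2 + 3^2 = 144 + 9 = 153 — OK.
[9] beta + theta = 1 + 3 = 4 — OK.

Yes — all constraints hold.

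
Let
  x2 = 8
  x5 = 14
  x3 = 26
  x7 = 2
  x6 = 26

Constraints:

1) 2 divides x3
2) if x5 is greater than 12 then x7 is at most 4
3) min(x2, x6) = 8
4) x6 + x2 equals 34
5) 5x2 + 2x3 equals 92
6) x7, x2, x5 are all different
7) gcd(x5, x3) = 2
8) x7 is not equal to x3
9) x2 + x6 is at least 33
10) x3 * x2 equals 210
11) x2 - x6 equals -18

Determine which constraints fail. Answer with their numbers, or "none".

1) 26 / 2 = 13, so 2 divides 26 — satisfied.
2) x5 = 14 > 12, so we need x7 ≤ 4; x7 = 2 ≤ 4 — satisfied.
3) min(8, 26) = 8 — satisfied.
4) x6 + x2 = 26 + 8 = 34 — satisfied.
5) 5x2 + 2x3 = 5(8) + 2(26) = 92 — satisfied.
6) values 2, 8, 14 are pairwise distinct — satisfied.
7) gcd(14, 26) = 2 — satisfied.
8) x7 = 2, x3 = 26; distinct — satisfied.
9) x2 + x6 = 8 + 26 = 34; 34 ≥ 33 — satisfied.
10) x3 * x2 = 26 * 8 = 208, not 210 — violated.
11) x2 - x6 = 8 - 26 = -18 — satisfied.

No — constraint 10 is not satisfied.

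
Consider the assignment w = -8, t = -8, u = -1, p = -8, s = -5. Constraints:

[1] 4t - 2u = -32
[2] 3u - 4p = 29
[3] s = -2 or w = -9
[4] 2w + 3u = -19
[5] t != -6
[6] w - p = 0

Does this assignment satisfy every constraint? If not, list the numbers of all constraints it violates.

No — constraints 1, 3 are not satisfied.

[1] 4t - 2u = 4(-8) - 2(-1) = -30, not -32 — violated.
[2] 3u - 4p = 3(-1) - 4(-8) = 29 — OK.
[3] s = -5 ≠ -2 and w = -8 ≠ -9; both disjuncts false — violated.
[4] 2w + 3u = 2(-8) + 3(-1) = -19 — OK.
[5] t = -8, and -8 ≠ -6 — OK.
[6] w - p = -8 - (-8) = 0 — OK.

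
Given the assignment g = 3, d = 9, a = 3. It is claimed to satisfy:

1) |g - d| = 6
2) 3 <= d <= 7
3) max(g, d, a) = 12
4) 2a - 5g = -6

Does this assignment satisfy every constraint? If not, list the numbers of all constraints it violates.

The assignment fails constraints 2, 3, 4.

1) |3 - 9| = 6 — holds.
2) d = 9 is outside [3, 7] — does not hold.
3) max(3, 9, 3) = 9, not 12 — does not hold.
4) 2a - 5g = 2(3) - 5(3) = -9, not -6 — does not hold.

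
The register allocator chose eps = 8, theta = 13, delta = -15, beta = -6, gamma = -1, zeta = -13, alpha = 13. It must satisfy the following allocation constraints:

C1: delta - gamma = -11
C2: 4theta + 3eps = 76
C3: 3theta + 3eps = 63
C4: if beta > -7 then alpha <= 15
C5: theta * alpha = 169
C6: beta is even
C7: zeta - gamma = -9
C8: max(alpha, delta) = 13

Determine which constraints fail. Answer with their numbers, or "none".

C1: delta - gamma = -15 - (-1) = -14, not -11 — violated.
C2: 4theta + 3eps = 4(13) + 3(8) = 76 — satisfied.
C3: 3theta + 3eps = 3(13) + 3(8) = 63 — satisfied.
C4: beta = -6 > -7, so we need alpha ≤ 15; alpha = 13 ≤ 15 — satisfied.
C5: theta * alpha = 13 * 13 = 169 — satisfied.
C6: beta = -6 is even — satisfied.
C7: zeta - gamma = -13 - (-1) = -12, not -9 — violated.
C8: max(13, -15) = 13 — satisfied.

No — constraints 1 and 7 are not satisfied.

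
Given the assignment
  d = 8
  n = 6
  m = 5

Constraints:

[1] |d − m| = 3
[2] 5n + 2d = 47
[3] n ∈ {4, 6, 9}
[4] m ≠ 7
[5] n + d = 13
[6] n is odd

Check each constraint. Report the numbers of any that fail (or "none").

No — constraints 2, 5, and 6 are not satisfied.

[1] |8 − 5| = 3  ✔
[2] 5n + 2d = 5(6) + 2(8) = 46, not 47  ✘
[3] n = 6 is in {4, 6, 9}  ✔
[4] m = 5, and 5 ≠ 7  ✔
[5] n + d = 6 + 8 = 14, not 13  ✘
[6] n = 6 is even  ✘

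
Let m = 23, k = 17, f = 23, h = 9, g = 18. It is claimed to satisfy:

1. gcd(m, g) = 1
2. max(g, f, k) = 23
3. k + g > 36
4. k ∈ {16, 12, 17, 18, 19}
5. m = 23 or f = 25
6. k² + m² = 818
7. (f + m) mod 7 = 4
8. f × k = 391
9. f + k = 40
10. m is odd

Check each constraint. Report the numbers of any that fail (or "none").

1. gcd(23, 18) = 1  holds
2. max(18, 23, 17) = 23  holds
3. k + g = 17 + 18 = 35; 35 ≤ 36, bound 36 not met  fails
4. k = 17 is in {16, 12, 17, 18, 19}  holds
5. m = 23 = 23 (first disjunct)  holds
6. k² + m² = 17² + 23² = 289 + 529 = 818  holds
7. f + m = 46; 46 mod 7 = 4  holds
8. f × k = 23 × 17 = 391  holds
9. f + k = 23 + 17 = 40  holds
10. m = 23 is odd  holds

Constraint 3 is violated.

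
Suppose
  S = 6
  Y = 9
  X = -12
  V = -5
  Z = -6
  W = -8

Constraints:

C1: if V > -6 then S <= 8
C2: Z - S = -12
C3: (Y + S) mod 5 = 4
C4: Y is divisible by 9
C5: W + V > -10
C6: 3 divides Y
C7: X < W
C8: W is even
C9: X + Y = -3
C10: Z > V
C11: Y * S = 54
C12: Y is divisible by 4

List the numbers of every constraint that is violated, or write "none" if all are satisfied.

C1: V = -5 > -6, so we need S ≤ 8; S = 6 ≤ 8 — holds.
C2: Z - S = -6 - 6 = -12 — holds.
C3: Y + S = 15; 15 mod 5 = 0, not 4 — fails.
C4: 9 / 9 = 1, so 9 divides 9 — holds.
C5: W + V = -8 + (-5) = -13; -13 ≤ -10, bound -10 not met — fails.
C6: 9 / 3 = 3, so 3 divides 9 — holds.
C7: X = -12, W = -8; -12 < -8 — holds.
C8: W = -8 is even — holds.
C9: X + Y = -12 + 9 = -3 — holds.
C10: Z = -6, V = -5; -6 ≤ -5 (want >) — fails.
C11: Y * S = 9 * 6 = 54 — holds.
C12: 9 = 4*2 + 1, so 4 does not divide 9 — fails.

No — constraints 3, 5, 10, 12 are not satisfied.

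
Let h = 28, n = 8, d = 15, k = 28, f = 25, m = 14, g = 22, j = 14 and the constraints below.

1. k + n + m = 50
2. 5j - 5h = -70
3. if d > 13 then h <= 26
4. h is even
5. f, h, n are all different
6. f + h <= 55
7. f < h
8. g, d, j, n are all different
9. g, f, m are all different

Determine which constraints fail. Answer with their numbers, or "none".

Constraint 3 is violated.

1. k + n + m = 28 + 8 + 14 = 50 — OK.
2. 5j - 5h = 5(14) - 5(28) = -70 — OK.
3. d = 15 > 13, so we need h ≤ 26; but h = 28 > 26 — violated.
4. h = 28 is even — OK.
5. values 25, 28, 8 are pairwise distinct — OK.
6. f + h = 25 + 28 = 53; 53 ≤ 55 — OK.
7. f = 25, h = 28; 25 < 28 — OK.
8. values 22, 15, 14, 8 are pairwise distinct — OK.
9. values 22, 25, 14 are pairwise distinct — OK.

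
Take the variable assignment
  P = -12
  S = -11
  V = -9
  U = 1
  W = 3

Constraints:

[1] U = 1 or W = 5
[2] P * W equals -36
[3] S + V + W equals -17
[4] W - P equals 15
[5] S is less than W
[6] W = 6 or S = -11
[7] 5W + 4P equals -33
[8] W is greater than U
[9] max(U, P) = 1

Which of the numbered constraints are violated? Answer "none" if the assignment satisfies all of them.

[1] U = 1 = 1 (first disjunct)  true
[2] P * W = -12 * 3 = -36  true
[3] S + V + W = -11 + (-9) + 3 = -17  true
[4] W - P = 3 - (-12) = 15  true
[5] S = -11, W = 3; -11 < 3  true
[6] W = 3 ≠ 6, but S = -11 = -11 (second disjunct)  true
[7] 5W + 4P = 5(3) + 4(-12) = -33  true
[8] W = 3, U = 1; 3 > 1  true
[9] max(1, -12) = 1  true

None — every constraint holds.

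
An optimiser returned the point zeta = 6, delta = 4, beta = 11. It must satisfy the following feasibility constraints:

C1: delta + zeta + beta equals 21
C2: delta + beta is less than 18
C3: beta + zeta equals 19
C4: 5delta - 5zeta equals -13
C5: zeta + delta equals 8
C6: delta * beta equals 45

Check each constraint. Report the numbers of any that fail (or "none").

C1: delta + zeta + beta = 4 + 6 + 11 = 21  holds
C2: delta + beta = 4 + 11 = 15; 15 < 18  holds
C3: beta + zeta = 11 + 6 = 17, not 19  fails
C4: 5delta - 5zeta = 5(4) - 5(6) = -10, not -13  fails
C5: zeta + delta = 6 + 4 = 10, not 8  fails
C6: delta * beta = 4 * 11 = 44, not 45  fails

Constraints 3, 4, 5, 6 do not hold.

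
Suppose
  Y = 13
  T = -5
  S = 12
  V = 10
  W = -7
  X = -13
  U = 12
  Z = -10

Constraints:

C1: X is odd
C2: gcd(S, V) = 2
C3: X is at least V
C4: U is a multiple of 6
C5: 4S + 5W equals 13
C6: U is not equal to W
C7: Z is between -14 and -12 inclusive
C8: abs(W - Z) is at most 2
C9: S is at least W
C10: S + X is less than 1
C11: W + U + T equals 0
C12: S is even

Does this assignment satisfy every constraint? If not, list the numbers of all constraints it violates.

Violated: 3, 7, and 8.

C1: X = -13 is odd — OK.
C2: gcd(12, 10) = 2 — OK.
C3: X = -13, V = 10; -13 < 10 (want ≥) — violated.
C4: 12 / 6 = 2, so 6 divides 12 — OK.
C5: 4S + 5W = 4(12) + 5(-7) = 13 — OK.
C6: U = 12, W = -7; distinct — OK.
C7: Z = -10 is outside [-14, -12] — violated.
C8: abs(-7 - (-10)) = 3; 3 > 2, exceeds bound 2 — violated.
C9: S = 12, W = -7; 12 ≥ -7 — OK.
C10: S + X = 12 + (-13) = -1; -1 < 1 — OK.
C11: W + U + T = -7 + 12 + (-5) = 0 — OK.
C12: S = 12 is even — OK.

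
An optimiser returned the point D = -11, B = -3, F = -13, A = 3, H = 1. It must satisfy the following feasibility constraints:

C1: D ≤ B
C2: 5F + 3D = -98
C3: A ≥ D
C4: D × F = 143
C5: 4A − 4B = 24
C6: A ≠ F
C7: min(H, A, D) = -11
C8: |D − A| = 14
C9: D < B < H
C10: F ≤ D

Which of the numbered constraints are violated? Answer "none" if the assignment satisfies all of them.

None — every constraint holds.

C1: D = -11, B = -3; -11 ≤ -3  yes
C2: 5F + 3D = 5(-13) + 3(-11) = -98  yes
C3: A = 3, D = -11; 3 ≥ -11  yes
C4: D × F = -11 × (-13) = 143  yes
C5: 4A − 4B = 4(3) − 4(-3) = 24  yes
C6: A = 3, F = -13; distinct  yes
C7: min(1, 3, -11) = -11  yes
C8: |-11 − 3| = 14  yes
C9: values -11 < -3 < 1  yes
C10: F = -13, D = -11; -13 ≤ -11  yes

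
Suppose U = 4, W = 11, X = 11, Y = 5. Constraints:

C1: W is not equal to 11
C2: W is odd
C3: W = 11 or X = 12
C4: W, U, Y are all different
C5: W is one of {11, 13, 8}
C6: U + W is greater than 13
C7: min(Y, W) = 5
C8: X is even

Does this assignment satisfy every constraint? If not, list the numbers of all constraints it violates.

C1: W = 11, but 11 is required to differ  ✗
C2: W = 11 is odd  ✓
C3: W = 11 = 11 (first disjunct)  ✓
C4: values 11, 4, 5 are pairwise distinct  ✓
C5: W = 11 is in {11, 13, 8}  ✓
C6: U + W = 4 + 11 = 15; 15 > 13  ✓
C7: min(5, 11) = 5  ✓
C8: X = 11 is odd  ✗

No — constraints 1 and 8 are not satisfied.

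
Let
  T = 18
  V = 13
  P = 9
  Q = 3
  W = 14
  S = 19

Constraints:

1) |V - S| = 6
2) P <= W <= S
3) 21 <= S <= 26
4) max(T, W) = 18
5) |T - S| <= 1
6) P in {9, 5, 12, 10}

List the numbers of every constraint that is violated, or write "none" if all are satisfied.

1) |13 - 19| = 6  ✓
2) values 9 <= 14 <= 19  ✓
3) S = 19 is outside [21, 26]  ✗
4) max(18, 14) = 18  ✓
5) |18 - 19| = 1; 1 ≤ 1  ✓
6) P = 9 is in {9, 5, 12, 10}  ✓

No — constraint 3 is not satisfied.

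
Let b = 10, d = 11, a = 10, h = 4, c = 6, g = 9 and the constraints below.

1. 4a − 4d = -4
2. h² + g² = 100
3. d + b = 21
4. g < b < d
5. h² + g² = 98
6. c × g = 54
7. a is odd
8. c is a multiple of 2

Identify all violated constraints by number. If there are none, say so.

The assignment fails constraints 2, 5, and 7.

1. 4a − 4d = 4(10) − 4(11) = -4  holds
2. h² + g² = 4² + 9² = 16 + 81 = 97, not 100  fails
3. d + b = 11 + 10 = 21  holds
4. values 9 < 10 < 11  holds
5. h² + g² = 4² + 9² = 16 + 81 = 97, not 98  fails
6. c × g = 6 × 9 = 54  holds
7. a = 10 is even  fails
8. 6 / 2 = 3, so 2 divides 6  holds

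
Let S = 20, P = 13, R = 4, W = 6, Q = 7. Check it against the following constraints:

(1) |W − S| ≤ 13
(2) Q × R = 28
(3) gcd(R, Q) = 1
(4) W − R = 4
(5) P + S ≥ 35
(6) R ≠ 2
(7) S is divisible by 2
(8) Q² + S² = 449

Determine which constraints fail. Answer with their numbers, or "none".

Constraints 1, 4, 5 do not hold.

(1) |6 − 20| = 14; 14 > 13, exceeds bound 13 — violated.
(2) Q × R = 7 × 4 = 28 — OK.
(3) gcd(4, 7) = 1 — OK.
(4) W − R = 6 − 4 = 2, not 4 — violated.
(5) P + S = 13 + 20 = 33; 33 < 35, bound 35 not met — violated.
(6) R = 4, and 4 ≠ 2 — OK.
(7) 20 / 2 = 10, so 2 divides 20 — OK.
(8) Q² + S² = 7² + 20² = 49 + 400 = 449 — OK.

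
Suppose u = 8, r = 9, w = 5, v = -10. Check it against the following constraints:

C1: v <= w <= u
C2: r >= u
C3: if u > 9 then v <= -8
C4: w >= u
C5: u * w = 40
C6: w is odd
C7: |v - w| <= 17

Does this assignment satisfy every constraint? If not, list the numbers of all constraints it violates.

Constraint 4 does not hold.

C1: values -10 <= 5 <= 8  yes
C2: r = 9, u = 8; 9 ≥ 8  yes
C3: u = 8, not > 9; antecedent false, conditional vacuously true  yes
C4: w = 5, u = 8; 5 < 8 (want ≥)  no
C5: u * w = 8 * 5 = 40  yes
C6: w = 5 is odd  yes
C7: |-10 - 5| = 15; 15 ≤ 17  yes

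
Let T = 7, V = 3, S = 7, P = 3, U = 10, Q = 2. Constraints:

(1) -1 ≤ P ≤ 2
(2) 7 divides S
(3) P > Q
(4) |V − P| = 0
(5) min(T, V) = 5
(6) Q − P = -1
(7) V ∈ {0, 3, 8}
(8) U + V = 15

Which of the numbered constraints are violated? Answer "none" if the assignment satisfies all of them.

No — constraints 1, 5, 8 are not satisfied.

(1) P = 3 is outside [-1, 2]  false
(2) 7 / 7 = 1, so 7 divides 7  true
(3) P = 3, Q = 2; 3 > 2  true
(4) |3 − 3| = 0  true
(5) min(7, 3) = 3, not 5  false
(6) Q − P = 2 − 3 = -1  true
(7) V = 3 is in {0, 3, 8}  true
(8) U + V = 10 + 3 = 13, not 15  false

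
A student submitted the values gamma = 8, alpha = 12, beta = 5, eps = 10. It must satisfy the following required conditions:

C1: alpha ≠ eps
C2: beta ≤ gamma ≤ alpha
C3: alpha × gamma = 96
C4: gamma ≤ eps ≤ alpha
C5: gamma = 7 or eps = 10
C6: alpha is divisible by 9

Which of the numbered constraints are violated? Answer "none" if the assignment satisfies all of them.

The assignment fails constraint 6.

C1: alpha = 12, eps = 10; distinct — OK.
C2: values 5 ≤ 8 ≤ 12 — OK.
C3: alpha × gamma = 12 × 8 = 96 — OK.
C4: values 8 ≤ 10 ≤ 12 — OK.
C5: gamma = 8 ≠ 7, but eps = 10 = 10 (second disjunct) — OK.
C6: 12 = 9×1 + 3, so 9 does not divide 12 — violated.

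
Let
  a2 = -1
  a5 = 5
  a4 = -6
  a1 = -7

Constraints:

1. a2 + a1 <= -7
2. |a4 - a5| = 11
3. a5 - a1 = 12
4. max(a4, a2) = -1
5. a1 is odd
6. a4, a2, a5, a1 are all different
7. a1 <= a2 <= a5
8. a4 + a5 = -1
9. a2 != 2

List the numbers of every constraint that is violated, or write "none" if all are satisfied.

1. a2 + a1 = -1 + (-7) = -8; -8 ≤ -7  ✔
2. |-6 - 5| = 11  ✔
3. a5 - a1 = 5 - (-7) = 12  ✔
4. max(-6, -1) = -1  ✔
5. a1 = -7 is odd  ✔
6. values -6, -1, 5, -7 are pairwise distinct  ✔
7. values -7 <= -1 <= 5  ✔
8. a4 + a5 = -6 + 5 = -1  ✔
9. a2 = -1, and -1 ≠ 2  ✔

The assignment satisfies every constraint.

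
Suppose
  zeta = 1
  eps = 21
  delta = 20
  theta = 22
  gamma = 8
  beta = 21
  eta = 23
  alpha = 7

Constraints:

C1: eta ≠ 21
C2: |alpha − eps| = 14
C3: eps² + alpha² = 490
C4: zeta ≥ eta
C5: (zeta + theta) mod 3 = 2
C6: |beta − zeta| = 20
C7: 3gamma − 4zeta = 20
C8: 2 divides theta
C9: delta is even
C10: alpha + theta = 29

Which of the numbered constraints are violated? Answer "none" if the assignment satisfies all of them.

Constraint 4 is violated.

C1: eta = 23, and 23 ≠ 21 — satisfied.
C2: |7 − 21| = 14 — satisfied.
C3: eps² + alpha² = 21² + 7² = 441 + 49 = 490 — satisfied.
C4: zeta = 1, eta = 23; 1 < 23 (want ≥) — violated.
C5: zeta + theta = 23; 23 mod 3 = 2 — satisfied.
C6: |21 − 1| = 20 — satisfied.
C7: 3gamma − 4zeta = 3(8) − 4(1) = 20 — satisfied.
C8: 22 / 2 = 11, so 2 divides 22 — satisfied.
C9: delta = 20 is even — satisfied.
C10: alpha + theta = 7 + 22 = 29 — satisfied.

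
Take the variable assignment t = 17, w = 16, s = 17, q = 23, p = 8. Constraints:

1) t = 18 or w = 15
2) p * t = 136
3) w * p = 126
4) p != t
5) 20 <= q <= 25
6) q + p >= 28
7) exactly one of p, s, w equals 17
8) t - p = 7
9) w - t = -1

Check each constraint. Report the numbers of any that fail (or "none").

1) t = 17 ≠ 18 and w = 16 ≠ 15; both disjuncts false — violated.
2) p * t = 8 * 17 = 136 — OK.
3) w * p = 16 * 8 = 128, not 126 — violated.
4) p = 8, t = 17; distinct — OK.
5) q = 23 lies in [20, 25] — OK.
6) q + p = 23 + 8 = 31; 31 ≥ 28 — OK.
7) p=8, s=17, w=16; 1 of them equals 17 — OK.
8) t - p = 17 - 8 = 9, not 7 — violated.
9) w - t = 16 - 17 = -1 — OK.

No — constraints 1, 3, and 8 are not satisfied.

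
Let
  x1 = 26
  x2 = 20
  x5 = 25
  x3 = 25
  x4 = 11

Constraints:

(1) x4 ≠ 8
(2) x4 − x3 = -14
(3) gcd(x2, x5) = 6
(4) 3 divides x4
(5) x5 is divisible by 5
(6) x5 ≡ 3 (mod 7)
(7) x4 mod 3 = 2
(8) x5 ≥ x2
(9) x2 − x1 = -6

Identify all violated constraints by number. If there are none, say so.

(1) x4 = 11, and 11 ≠ 8 — holds.
(2) x4 − x3 = 11 − 25 = -14 — holds.
(3) gcd(20, 25) = 5, not 6 — does not hold.
(4) 11 = 3×3 + 2, so 3 does not divide 11 — does not hold.
(5) 25 / 5 = 5, so 5 divides 25 — holds.
(6) 25 mod 7 = 4, not 3 — does not hold.
(7) 11 mod 3 = 2 — holds.
(8) x5 = 25, x2 = 20; 25 ≥ 20 — holds.
(9) x2 − x1 = 20 − 26 = -6 — holds.

Constraints 3, 4, and 6 do not hold.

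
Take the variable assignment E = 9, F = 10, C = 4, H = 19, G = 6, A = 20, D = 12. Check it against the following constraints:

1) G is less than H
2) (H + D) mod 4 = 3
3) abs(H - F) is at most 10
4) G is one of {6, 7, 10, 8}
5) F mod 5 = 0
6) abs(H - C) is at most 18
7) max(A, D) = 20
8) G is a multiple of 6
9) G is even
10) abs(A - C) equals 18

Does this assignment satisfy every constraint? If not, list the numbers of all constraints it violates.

1) G = 6, H = 19; 6 < 19  true
2) H + D = 31; 31 mod 4 = 3  true
3) abs(19 - 10) = 9; 9 ≤ 10  true
4) G = 6 is in {6, 7, 10, 8}  true
5) 10 mod 5 = 0  true
6) abs(19 - 4) = 15; 15 ≤ 18  true
7) max(20, 12) = 20  true
8) 6 / 6 = 1, so 6 divides 6  true
9) G = 6 is even  true
10) abs(20 - 4) = 16, not 18  false

Constraint 10 is violated.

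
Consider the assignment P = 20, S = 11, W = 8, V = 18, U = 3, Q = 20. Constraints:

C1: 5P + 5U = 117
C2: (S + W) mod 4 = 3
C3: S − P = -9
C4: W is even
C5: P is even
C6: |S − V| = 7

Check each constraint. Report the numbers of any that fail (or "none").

The assignment fails constraint 1.

C1: 5P + 5U = 5(20) + 5(3) = 115, not 117  FAIL
C2: S + W = 19; 19 mod 4 = 3  OK
C3: S − P = 11 − 20 = -9  OK
C4: W = 8 is even  OK
C5: P = 20 is even  OK
C6: |11 − 18| = 7  OK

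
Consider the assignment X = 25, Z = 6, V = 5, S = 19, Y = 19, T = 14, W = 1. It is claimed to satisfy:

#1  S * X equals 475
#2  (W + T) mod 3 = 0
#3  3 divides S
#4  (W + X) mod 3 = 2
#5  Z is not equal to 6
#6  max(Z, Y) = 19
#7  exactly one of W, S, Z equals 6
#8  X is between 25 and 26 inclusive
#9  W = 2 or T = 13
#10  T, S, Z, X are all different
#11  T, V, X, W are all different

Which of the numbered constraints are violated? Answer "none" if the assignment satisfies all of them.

#1 S * X = 19 * 25 = 475 — OK.
#2 W + T = 15; 15 mod 3 = 0 — OK.
#3 19 = 3*6 + 1, so 3 does not divide 19 — violated.
#4 W + X = 26; 26 mod 3 = 2 — OK.
#5 Z = 6, but 6 is required to differ — violated.
#6 max(6, 19) = 19 — OK.
#7 W=1, S=19, Z=6; 1 of them equals 6 — OK.
#8 X = 25 lies in [25, 26] — OK.
#9 W = 1 ≠ 2 and T = 14 ≠ 13; both disjuncts false — violated.
#10 values 14, 19, 6, 25 are pairwise distinct — OK.
#11 values 14, 5, 25, 1 are pairwise distinct — OK.

The assignment fails constraints 3, 5, and 9.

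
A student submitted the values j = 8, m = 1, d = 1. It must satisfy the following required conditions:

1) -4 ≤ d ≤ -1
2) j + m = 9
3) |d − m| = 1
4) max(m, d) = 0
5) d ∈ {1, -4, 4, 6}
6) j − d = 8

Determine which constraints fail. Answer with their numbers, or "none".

1) d = 1 is outside [-4, -1]  false
2) j + m = 8 + 1 = 9  true
3) |1 − 1| = 0, not 1  false
4) max(1, 1) = 1, not 0  false
5) d = 1 is in {1, -4, 4, 6}  true
6) j − d = 8 − 1 = 7, not 8  false

Constraints 1, 3, 4, 6 do not hold.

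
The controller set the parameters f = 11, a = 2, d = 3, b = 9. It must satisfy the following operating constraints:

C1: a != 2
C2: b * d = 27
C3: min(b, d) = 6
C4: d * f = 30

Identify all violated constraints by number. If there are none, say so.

C1: a = 2, but 2 is required to differ  ✘
C2: b * d = 9 * 3 = 27  ✔
C3: min(9, 3) = 3, not 6  ✘
C4: d * f = 3 * 11 = 33, not 30  ✘

Constraints 1, 3, and 4 do not hold.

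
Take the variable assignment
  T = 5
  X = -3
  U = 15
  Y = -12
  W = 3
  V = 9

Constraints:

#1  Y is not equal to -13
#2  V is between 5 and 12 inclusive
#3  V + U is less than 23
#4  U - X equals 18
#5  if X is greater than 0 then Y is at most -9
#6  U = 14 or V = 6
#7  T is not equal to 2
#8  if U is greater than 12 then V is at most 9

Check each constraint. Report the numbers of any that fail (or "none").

#1 Y = -12, and -12 ≠ -13  true
#2 V = 9 lies in [5, 12]  true
#3 V + U = 9 + 15 = 24; 24 ≥ 23, bound 23 not met  false
#4 U - X = 15 - (-3) = 18  true
#5 X = -3, not > 0; antecedent false, conditional vacuously true  true
#6 U = 15 ≠ 14 and V = 9 ≠ 6; both disjuncts false  false
#7 T = 5, and 5 ≠ 2  true
#8 U = 15 > 12, so we need V ≤ 9; V = 9 ≤ 9  true

No — constraints 3 and 6 are not satisfied.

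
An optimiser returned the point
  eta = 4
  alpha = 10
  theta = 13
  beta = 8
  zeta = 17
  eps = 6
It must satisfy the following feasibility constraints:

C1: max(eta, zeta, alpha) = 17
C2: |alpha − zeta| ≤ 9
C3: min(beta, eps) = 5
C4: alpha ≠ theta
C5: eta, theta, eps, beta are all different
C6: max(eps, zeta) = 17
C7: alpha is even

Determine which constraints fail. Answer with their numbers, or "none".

Violated: 3.

C1: max(4, 17, 10) = 17 — holds.
C2: |10 − 17| = 7; 7 ≤ 9 — holds.
C3: min(8, 6) = 6, not 5 — does not hold.
C4: alpha = 10, theta = 13; distinct — holds.
C5: values 4, 13, 6, 8 are pairwise distinct — holds.
C6: max(6, 17) = 17 — holds.
C7: alpha = 10 is even — holds.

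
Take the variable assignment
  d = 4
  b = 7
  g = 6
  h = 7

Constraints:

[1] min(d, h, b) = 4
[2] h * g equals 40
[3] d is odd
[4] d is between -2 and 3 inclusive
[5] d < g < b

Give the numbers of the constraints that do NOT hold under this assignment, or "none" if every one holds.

Violated: 2, 3, and 4.

[1] min(4, 7, 7) = 4 — satisfied.
[2] h * g = 7 * 6 = 42, not 40 — violated.
[3] d = 4 is even — violated.
[4] d = 4 is outside [-2, 3] — violated.
[5] values 4 < 6 < 7 — satisfied.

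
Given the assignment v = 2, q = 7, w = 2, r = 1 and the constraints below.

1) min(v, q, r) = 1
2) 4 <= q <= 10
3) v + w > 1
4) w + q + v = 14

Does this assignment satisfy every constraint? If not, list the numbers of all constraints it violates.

1) min(2, 7, 1) = 1  ✓
2) q = 7 lies in [4, 10]  ✓
3) v + w = 2 + 2 = 4; 4 > 1  ✓
4) w + q + v = 2 + 7 + 2 = 11, not 14  ✗

The assignment fails constraint 4.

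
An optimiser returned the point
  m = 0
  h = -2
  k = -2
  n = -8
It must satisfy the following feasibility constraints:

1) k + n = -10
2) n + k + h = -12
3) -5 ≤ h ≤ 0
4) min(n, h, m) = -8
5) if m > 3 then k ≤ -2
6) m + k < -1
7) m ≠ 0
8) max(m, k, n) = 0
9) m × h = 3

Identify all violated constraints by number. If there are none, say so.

Constraints 7 and 9 do not hold.

1) k + n = -2 + (-8) = -10 — OK.
2) n + k + h = -8 + (-2) + (-2) = -12 — OK.
3) h = -2 lies in [-5, 0] — OK.
4) min(-8, -2, 0) = -8 — OK.
5) m = 0, not > 3; antecedent false, conditional vacuously true — OK.
6) m + k = 0 + (-2) = -2; -2 < -1 — OK.
7) m = 0, but 0 is required to differ — violated.
8) max(0, -2, -8) = 0 — OK.
9) m × h = 0 × (-2) = 0, not 3 — violated.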